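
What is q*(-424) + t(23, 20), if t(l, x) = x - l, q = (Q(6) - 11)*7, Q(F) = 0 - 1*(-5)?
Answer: 17805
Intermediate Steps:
Q(F) = 5 (Q(F) = 0 + 5 = 5)
q = -42 (q = (5 - 11)*7 = -6*7 = -42)
q*(-424) + t(23, 20) = -42*(-424) + (20 - 1*23) = 17808 + (20 - 23) = 17808 - 3 = 17805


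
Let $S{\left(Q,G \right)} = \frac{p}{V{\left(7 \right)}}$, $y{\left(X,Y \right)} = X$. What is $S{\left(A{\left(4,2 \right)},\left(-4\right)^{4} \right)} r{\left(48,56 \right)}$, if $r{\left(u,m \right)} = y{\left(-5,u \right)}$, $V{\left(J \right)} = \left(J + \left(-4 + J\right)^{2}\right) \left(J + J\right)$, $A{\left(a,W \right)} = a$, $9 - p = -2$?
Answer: $- \frac{55}{224} \approx -0.24554$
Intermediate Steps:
$p = 11$ ($p = 9 - -2 = 9 + 2 = 11$)
$V{\left(J \right)} = 2 J \left(J + \left(-4 + J\right)^{2}\right)$ ($V{\left(J \right)} = \left(J + \left(-4 + J\right)^{2}\right) 2 J = 2 J \left(J + \left(-4 + J\right)^{2}\right)$)
$r{\left(u,m \right)} = -5$
$S{\left(Q,G \right)} = \frac{11}{224}$ ($S{\left(Q,G \right)} = \frac{11}{2 \cdot 7 \left(7 + \left(-4 + 7\right)^{2}\right)} = \frac{11}{2 \cdot 7 \left(7 + 3^{2}\right)} = \frac{11}{2 \cdot 7 \left(7 + 9\right)} = \frac{11}{2 \cdot 7 \cdot 16} = \frac{11}{224}$)
$S{\left(A{\left(4,2 \right)},\left(-4\right)^{4} \right)} r{\left(48,56 \right)} = \frac{11}{224} \left(-5\right) = - \frac{55}{224}$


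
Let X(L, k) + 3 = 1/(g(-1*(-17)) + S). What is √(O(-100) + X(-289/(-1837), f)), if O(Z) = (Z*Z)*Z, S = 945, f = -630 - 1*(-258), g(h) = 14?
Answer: 2*I*√229920939521/959 ≈ 1000.0*I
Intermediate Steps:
f = -372 (f = -630 + 258 = -372)
O(Z) = Z³ (O(Z) = Z²*Z = Z³)
X(L, k) = -2876/959 (X(L, k) = -3 + 1/(14 + 945) = -3 + 1/959 = -2876/959)
√(O(-100) + X(-289/(-1837), f)) = √((-100)³ - 2876/959) = √(-1000000 - 2876/959) = √(-959002876/959) = 2*I*√229920939521/959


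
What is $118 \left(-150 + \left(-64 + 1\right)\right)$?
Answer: $-25134$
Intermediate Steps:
$118 \left(-150 + \left(-64 + 1\right)\right) = 118 \left(-150 - 63\right) = 118 \left(-213\right) = -25134$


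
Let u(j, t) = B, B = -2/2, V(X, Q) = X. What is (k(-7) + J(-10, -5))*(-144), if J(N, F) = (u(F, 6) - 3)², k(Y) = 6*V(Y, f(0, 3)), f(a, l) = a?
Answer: 3744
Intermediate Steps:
B = -1 (B = -2*½ = -1)
k(Y) = 6*Y
u(j, t) = -1
J(N, F) = 16 (J(N, F) = (-1 - 3)² = (-4)² = 16)
(k(-7) + J(-10, -5))*(-144) = (6*(-7) + 16)*(-144) = (-42 + 16)*(-144) = -26*(-144) = 3744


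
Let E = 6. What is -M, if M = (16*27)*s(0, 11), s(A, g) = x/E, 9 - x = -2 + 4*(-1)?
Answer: -1080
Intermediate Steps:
x = 15 (x = 9 - (-2 + 4*(-1)) = 9 - (-2 - 4) = 9 - 1*(-6) = 9 + 6 = 15)
s(A, g) = 5/2 (s(A, g) = 15/6 = 15*(⅙) = 5/2)
M = 1080 (M = (16*27)*(5/2) = 432*(5/2) = 1080)
-M = -1*1080 = -1080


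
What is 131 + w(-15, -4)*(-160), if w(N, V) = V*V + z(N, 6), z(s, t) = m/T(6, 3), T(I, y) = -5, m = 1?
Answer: -2397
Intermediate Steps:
z(s, t) = -1/5 (z(s, t) = 1/(-5) = 1*(-1/5) = -1/5)
w(N, V) = -1/5 + V**2 (w(N, V) = V*V - 1/5 = V**2 - 1/5 = -1/5 + V**2)
131 + w(-15, -4)*(-160) = 131 + (-1/5 + (-4)**2)*(-160) = 131 + (-1/5 + 16)*(-160) = 131 + (79/5)*(-160) = 131 - 2528 = -2397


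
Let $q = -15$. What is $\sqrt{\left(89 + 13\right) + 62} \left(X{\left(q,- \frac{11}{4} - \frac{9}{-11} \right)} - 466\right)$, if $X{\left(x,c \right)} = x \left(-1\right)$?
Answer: $- 902 \sqrt{41} \approx -5775.6$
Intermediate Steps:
$X{\left(x,c \right)} = - x$
$\sqrt{\left(89 + 13\right) + 62} \left(X{\left(q,- \frac{11}{4} - \frac{9}{-11} \right)} - 466\right) = \sqrt{\left(89 + 13\right) + 62} \left(\left(-1\right) \left(-15\right) - 466\right) = \sqrt{102 + 62} \left(15 - 466\right) = \sqrt{164} \left(-451\right) = 2 \sqrt{41} \left(-451\right) = - 902 \sqrt{41}$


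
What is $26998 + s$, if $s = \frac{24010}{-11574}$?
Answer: $\frac{156225421}{5787} \approx 26996.0$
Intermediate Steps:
$s = - \frac{12005}{5787}$ ($s = 24010 \left(- \frac{1}{11574}\right) = - \frac{12005}{5787} \approx -2.0745$)
$26998 + s = 26998 - \frac{12005}{5787} = \frac{156225421}{5787}$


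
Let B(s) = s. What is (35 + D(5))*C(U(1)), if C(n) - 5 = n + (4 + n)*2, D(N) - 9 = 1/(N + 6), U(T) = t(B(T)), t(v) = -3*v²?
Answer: 1940/11 ≈ 176.36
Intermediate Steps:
U(T) = -3*T²
D(N) = 9 + 1/(6 + N) (D(N) = 9 + 1/(N + 6) = 9 + 1/(6 + N))
C(n) = 13 + 3*n (C(n) = 5 + (n + (4 + n)*2) = 5 + (n + (8 + 2*n)) = 5 + (8 + 3*n) = 13 + 3*n)
(35 + D(5))*C(U(1)) = (35 + (55 + 9*5)/(6 + 5))*(13 + 3*(-3*1²)) = (35 + (55 + 45)/11)*(13 + 3*(-3*1)) = (35 + (1/11)*100)*(13 + 3*(-3)) = (35 + 100/11)*(13 - 9) = (485/11)*4 = 1940/11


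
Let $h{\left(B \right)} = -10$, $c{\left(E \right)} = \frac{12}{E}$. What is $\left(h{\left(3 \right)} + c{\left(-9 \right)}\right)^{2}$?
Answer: $\frac{1156}{9} \approx 128.44$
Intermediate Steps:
$\left(h{\left(3 \right)} + c{\left(-9 \right)}\right)^{2} = \left(-10 + \frac{12}{-9}\right)^{2} = \left(-10 + 12 \left(- \frac{1}{9}\right)\right)^{2} = \left(-10 - \frac{4}{3}\right)^{2} = \left(- \frac{34}{3}\right)^{2} = \frac{1156}{9}$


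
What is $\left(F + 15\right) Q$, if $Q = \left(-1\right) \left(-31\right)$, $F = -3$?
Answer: $372$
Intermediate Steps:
$Q = 31$
$\left(F + 15\right) Q = \left(-3 + 15\right) 31 = 12 \cdot 31 = 372$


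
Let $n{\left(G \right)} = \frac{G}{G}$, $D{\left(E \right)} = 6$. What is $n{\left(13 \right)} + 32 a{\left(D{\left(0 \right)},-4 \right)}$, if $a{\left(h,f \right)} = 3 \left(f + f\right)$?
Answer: $-767$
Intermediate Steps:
$n{\left(G \right)} = 1$
$a{\left(h,f \right)} = 6 f$ ($a{\left(h,f \right)} = 3 \cdot 2 f = 6 f$)
$n{\left(13 \right)} + 32 a{\left(D{\left(0 \right)},-4 \right)} = 1 + 32 \cdot 6 \left(-4\right) = 1 + 32 \left(-24\right) = 1 - 768 = -767$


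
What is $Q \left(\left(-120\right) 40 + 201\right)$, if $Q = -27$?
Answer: $124173$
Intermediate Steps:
$Q \left(\left(-120\right) 40 + 201\right) = - 27 \left(\left(-120\right) 40 + 201\right) = - 27 \left(-4800 + 201\right) = \left(-27\right) \left(-4599\right) = 124173$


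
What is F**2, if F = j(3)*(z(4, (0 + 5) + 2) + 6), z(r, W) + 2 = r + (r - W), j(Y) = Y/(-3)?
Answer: 25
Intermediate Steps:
j(Y) = -Y/3 (j(Y) = Y*(-1/3) = -Y/3)
z(r, W) = -2 - W + 2*r (z(r, W) = -2 + (r + (r - W)) = -2 + (-W + 2*r) = -2 - W + 2*r)
F = -5 (F = (-1/3*3)*((-2 - ((0 + 5) + 2) + 2*4) + 6) = -((-2 - (5 + 2) + 8) + 6) = -((-2 - 1*7 + 8) + 6) = -((-2 - 7 + 8) + 6) = -(-1 + 6) = -1*5 = -5)
F**2 = (-5)**2 = 25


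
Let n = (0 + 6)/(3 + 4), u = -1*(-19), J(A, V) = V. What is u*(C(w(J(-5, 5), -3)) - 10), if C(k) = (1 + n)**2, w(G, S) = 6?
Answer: -6099/49 ≈ -124.47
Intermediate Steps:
u = 19
n = 6/7 ≈ 0.85714
C(k) = 169/49 (C(k) = (1 + 6/7)**2 = (13/7)**2 = 169/49)
u*(C(w(J(-5, 5), -3)) - 10) = 19*(169/49 - 10) = 19*(-321/49) = -6099/49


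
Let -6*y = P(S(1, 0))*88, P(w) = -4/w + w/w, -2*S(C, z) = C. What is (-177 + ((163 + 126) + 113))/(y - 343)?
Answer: -9/19 ≈ -0.47368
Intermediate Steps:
S(C, z) = -C/2
P(w) = 1 - 4/w (P(w) = -4/w + 1 = 1 - 4/w)
y = -132 (y = -(-4 - ½*1)/((-½*1))*88/6 = -(-4 - ½)/(-½)*88/6 = -(-2*(-9/2))*88/6 = -3*88/2 = -⅙*792 = -132)
(-177 + ((163 + 126) + 113))/(y - 343) = (-177 + ((163 + 126) + 113))/(-132 - 343) = (-177 + (289 + 113))/(-475) = (-177 + 402)*(-1/475) = 225*(-1/475) = -9/19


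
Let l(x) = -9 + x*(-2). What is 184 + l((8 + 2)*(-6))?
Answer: 295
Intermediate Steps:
l(x) = -9 - 2*x
184 + l((8 + 2)*(-6)) = 184 + (-9 - 2*(8 + 2)*(-6)) = 184 + (-9 - 20*(-6)) = 184 + (-9 - 2*(-60)) = 184 + (-9 + 120) = 184 + 111 = 295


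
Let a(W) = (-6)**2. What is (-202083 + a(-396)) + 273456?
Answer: 71409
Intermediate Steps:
a(W) = 36
(-202083 + a(-396)) + 273456 = (-202083 + 36) + 273456 = -202047 + 273456 = 71409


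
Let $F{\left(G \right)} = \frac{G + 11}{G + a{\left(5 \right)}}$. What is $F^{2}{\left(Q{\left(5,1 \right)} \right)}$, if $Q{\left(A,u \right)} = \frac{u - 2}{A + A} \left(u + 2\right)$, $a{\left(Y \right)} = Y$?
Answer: $\frac{11449}{2209} \approx 5.1829$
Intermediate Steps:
$Q{\left(A,u \right)} = \frac{\left(-2 + u\right) \left(2 + u\right)}{2 A}$ ($Q{\left(A,u \right)} = \frac{-2 + u}{2 A} \left(2 + u\right) = \frac{\left(-2 + u\right) \left(2 + u\right)}{2 A}$)
$F{\left(G \right)} = \frac{11 + G}{5 + G}$ ($F{\left(G \right)} = \frac{G + 11}{G + 5} = \frac{11 + G}{5 + G}$)
$F^{2}{\left(Q{\left(5,1 \right)} \right)} = \left(\frac{11 + \frac{-4 + 1^{2}}{2 \cdot 5}}{5 + \frac{-4 + 1^{2}}{2 \cdot 5}}\right)^{2} = \left(\frac{11 + \frac{1}{2} \cdot \frac{1}{5} \left(-4 + 1\right)}{5 + \frac{1}{2} \cdot \frac{1}{5} \left(-4 + 1\right)}\right)^{2} = \left(\frac{11 + \frac{1}{2} \cdot \frac{1}{5} \left(-3\right)}{5 + \frac{1}{2} \cdot \frac{1}{5} \left(-3\right)}\right)^{2} = \left(\frac{11 - \frac{3}{10}}{5 - \frac{3}{10}}\right)^{2} = \left(\frac{1}{\frac{47}{10}} \cdot \frac{107}{10}\right)^{2} = \left(\frac{10}{47} \cdot \frac{107}{10}\right)^{2} = \left(\frac{107}{47}\right)^{2} = \frac{11449}{2209}$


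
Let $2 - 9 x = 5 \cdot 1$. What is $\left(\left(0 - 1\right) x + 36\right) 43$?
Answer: $\frac{4687}{3} \approx 1562.3$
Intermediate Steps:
$x = - \frac{1}{3}$ ($x = \frac{2}{9} - \frac{5 \cdot 1}{9} = \frac{2}{9} - \frac{5}{9} = - \frac{1}{3} \approx -0.33333$)
$\left(\left(0 - 1\right) x + 36\right) 43 = \left(\left(0 - 1\right) \left(- \frac{1}{3}\right) + 36\right) 43 = \left(\left(-1\right) \left(- \frac{1}{3}\right) + 36\right) 43 = \left(\frac{1}{3} + 36\right) 43 = \frac{109}{3} \cdot 43 = \frac{4687}{3}$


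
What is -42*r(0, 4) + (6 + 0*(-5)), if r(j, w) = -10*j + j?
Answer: 6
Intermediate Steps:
r(j, w) = -9*j
-42*r(0, 4) + (6 + 0*(-5)) = -(-378)*0 + (6 + 0*(-5)) = -42*0 + (6 + 0) = 0 + 6 = 6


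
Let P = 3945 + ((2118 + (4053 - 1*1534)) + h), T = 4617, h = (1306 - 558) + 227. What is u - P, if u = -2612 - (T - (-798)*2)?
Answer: -18382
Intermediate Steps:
h = 975 (h = 748 + 227 = 975)
u = -8825 (u = -2612 - (4617 - (-798)*2) = -2612 - (4617 - 1*(-1596)) = -2612 - (4617 + 1596) = -2612 - 1*6213 = -2612 - 6213 = -8825)
P = 9557 (P = 3945 + ((2118 + (4053 - 1*1534)) + 975) = 3945 + ((2118 + (4053 - 1534)) + 975) = 3945 + ((2118 + 2519) + 975) = 3945 + (4637 + 975) = 3945 + 5612 = 9557)
u - P = -8825 - 1*9557 = -8825 - 9557 = -18382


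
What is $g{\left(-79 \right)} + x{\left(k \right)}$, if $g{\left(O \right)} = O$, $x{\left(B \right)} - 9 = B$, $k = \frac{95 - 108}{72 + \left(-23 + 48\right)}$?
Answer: $- \frac{6803}{97} \approx -70.134$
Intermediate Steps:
$k = - \frac{13}{97}$ ($k = - \frac{13}{72 + 25} = - \frac{13}{97} \approx -0.13402$)
$x{\left(B \right)} = 9 + B$
$g{\left(-79 \right)} + x{\left(k \right)} = -79 + \left(9 - \frac{13}{97}\right) = -79 + \frac{860}{97} = - \frac{6803}{97}$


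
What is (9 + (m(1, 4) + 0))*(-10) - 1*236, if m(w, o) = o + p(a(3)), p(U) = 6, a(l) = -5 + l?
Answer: -426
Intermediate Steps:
m(w, o) = 6 + o (m(w, o) = o + 6 = 6 + o)
(9 + (m(1, 4) + 0))*(-10) - 1*236 = (9 + ((6 + 4) + 0))*(-10) - 1*236 = (9 + (10 + 0))*(-10) - 236 = (9 + 10)*(-10) - 236 = 19*(-10) - 236 = -190 - 236 = -426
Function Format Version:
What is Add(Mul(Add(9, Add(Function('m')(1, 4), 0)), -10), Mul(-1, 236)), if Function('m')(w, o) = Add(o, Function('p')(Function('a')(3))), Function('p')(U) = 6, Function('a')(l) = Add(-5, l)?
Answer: -426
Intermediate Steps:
Function('m')(w, o) = Add(6, o) (Function('m')(w, o) = Add(o, 6) = Add(6, o))
Add(Mul(Add(9, Add(Function('m')(1, 4), 0)), -10), Mul(-1, 236)) = Add(Mul(Add(9, Add(Add(6, 4), 0)), -10), Mul(-1, 236)) = Add(Mul(Add(9, Add(10, 0)), -10), -236) = Add(Mul(Add(9, 10), -10), -236) = Add(Mul(19, -10), -236) = Add(-190, -236) = -426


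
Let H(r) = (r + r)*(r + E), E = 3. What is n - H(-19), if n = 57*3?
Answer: -437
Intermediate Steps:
n = 171
H(r) = 2*r*(3 + r) (H(r) = (r + r)*(r + 3) = (2*r)*(3 + r) = 2*r*(3 + r))
n - H(-19) = 171 - 2*(-19)*(3 - 19) = 171 - 2*(-19)*(-16) = 171 - 1*608 = 171 - 608 = -437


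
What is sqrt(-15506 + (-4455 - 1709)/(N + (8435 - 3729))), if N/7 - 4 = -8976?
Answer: 2*I*sqrt(6183630318)/1263 ≈ 124.52*I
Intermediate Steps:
N = -62804 (N = 28 + 7*(-8976) = 28 - 62832 = -62804)
sqrt(-15506 + (-4455 - 1709)/(N + (8435 - 3729))) = sqrt(-15506 + (-4455 - 1709)/(-62804 + (8435 - 3729))) = sqrt(-15506 - 6164/(-62804 + 4706)) = sqrt(-15506 - 6164/(-58098)) = sqrt(-15506 - 6164*(-1/58098)) = sqrt(-15506 + 134/1263) = sqrt(-19583944/1263) = 2*I*sqrt(6183630318)/1263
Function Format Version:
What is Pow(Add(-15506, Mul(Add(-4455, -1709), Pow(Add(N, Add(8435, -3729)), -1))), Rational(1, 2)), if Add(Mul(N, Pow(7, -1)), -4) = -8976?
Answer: Mul(Rational(2, 1263), I, Pow(6183630318, Rational(1, 2))) ≈ Mul(124.52, I)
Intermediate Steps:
N = -62804 (N = Add(28, Mul(7, -8976)) = Add(28, -62832) = -62804)
Pow(Add(-15506, Mul(Add(-4455, -1709), Pow(Add(N, Add(8435, -3729)), -1))), Rational(1, 2)) = Pow(Add(-15506, Mul(Add(-4455, -1709), Pow(Add(-62804, Add(8435, -3729)), -1))), Rational(1, 2)) = Pow(Add(-15506, Mul(-6164, Pow(Add(-62804, 4706), -1))), Rational(1, 2)) = Pow(Add(-15506, Mul(-6164, Pow(-58098, -1))), Rational(1, 2)) = Pow(Add(-15506, Mul(-6164, Rational(-1, 58098))), Rational(1, 2)) = Pow(Add(-15506, Rational(134, 1263)), Rational(1, 2)) = Pow(Rational(-19583944, 1263), Rational(1, 2)) = Mul(Rational(2, 1263), I, Pow(6183630318, Rational(1, 2)))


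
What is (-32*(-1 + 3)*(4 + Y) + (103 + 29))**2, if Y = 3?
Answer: 99856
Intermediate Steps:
(-32*(-1 + 3)*(4 + Y) + (103 + 29))**2 = (-32*(-1 + 3)*(4 + 3) + (103 + 29))**2 = (-64*7 + 132)**2 = (-32*14 + 132)**2 = (-448 + 132)**2 = (-316)**2 = 99856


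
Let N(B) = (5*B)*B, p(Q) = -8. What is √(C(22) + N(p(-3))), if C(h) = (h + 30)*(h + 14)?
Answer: 4*√137 ≈ 46.819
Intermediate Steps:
C(h) = (14 + h)*(30 + h) (C(h) = (30 + h)*(14 + h) = (14 + h)*(30 + h))
N(B) = 5*B²
√(C(22) + N(p(-3))) = √((420 + 22² + 44*22) + 5*(-8)²) = √((420 + 484 + 968) + 5*64) = √(1872 + 320) = √2192 = 4*√137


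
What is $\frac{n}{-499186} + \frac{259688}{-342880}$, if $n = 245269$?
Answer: $- \frac{13358153043}{10697555980} \approx -1.2487$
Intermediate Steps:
$\frac{n}{-499186} + \frac{259688}{-342880} = \frac{245269}{-499186} + \frac{259688}{-342880} = 245269 \left(- \frac{1}{499186}\right) + 259688 \left(- \frac{1}{342880}\right) = - \frac{245269}{499186} - \frac{32461}{42860} = - \frac{13358153043}{10697555980}$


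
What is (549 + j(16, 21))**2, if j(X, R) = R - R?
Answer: 301401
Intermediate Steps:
j(X, R) = 0
(549 + j(16, 21))**2 = (549 + 0)**2 = 549**2 = 301401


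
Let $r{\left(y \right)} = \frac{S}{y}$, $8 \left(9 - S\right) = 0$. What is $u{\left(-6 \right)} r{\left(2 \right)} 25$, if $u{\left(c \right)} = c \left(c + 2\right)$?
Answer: $2700$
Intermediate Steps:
$S = 9$ ($S = 9 - 0 = 9 + 0 = 9$)
$u{\left(c \right)} = c \left(2 + c\right)$
$r{\left(y \right)} = \frac{9}{y}$
$u{\left(-6 \right)} r{\left(2 \right)} 25 = - 6 \left(2 - 6\right) \frac{9}{2} \cdot 25 = \left(-6\right) \left(-4\right) 9 \cdot \frac{1}{2} \cdot 25 = 24 \cdot \frac{9}{2} \cdot 25 = 108 \cdot 25 = 2700$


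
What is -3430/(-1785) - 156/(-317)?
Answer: 39022/16167 ≈ 2.4137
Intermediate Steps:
-3430/(-1785) - 156/(-317) = -3430*(-1/1785) - 156*(-1/317) = 98/51 + 156/317 = 39022/16167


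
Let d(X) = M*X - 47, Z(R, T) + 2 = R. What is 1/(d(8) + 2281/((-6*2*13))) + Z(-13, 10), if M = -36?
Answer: -818271/54541 ≈ -15.003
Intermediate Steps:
Z(R, T) = -2 + R
d(X) = -47 - 36*X (d(X) = -36*X - 47 = -47 - 36*X)
1/(d(8) + 2281/((-6*2*13))) + Z(-13, 10) = 1/((-47 - 36*8) + 2281/((-6*2*13))) + (-2 - 13) = 1/((-47 - 288) + 2281/((-12*13))) - 15 = 1/(-335 + 2281/(-156)) - 15 = 1/(-335 + 2281*(-1/156)) - 15 = 1/(-335 - 2281/156) - 15 = 1/(-54541/156) - 15 = -156/54541 - 15 = -818271/54541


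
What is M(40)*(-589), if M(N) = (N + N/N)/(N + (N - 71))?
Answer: -24149/9 ≈ -2683.2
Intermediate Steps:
M(N) = (1 + N)/(-71 + 2*N) (M(N) = (N + 1)/(N + (-71 + N)) = (1 + N)/(-71 + 2*N))
M(40)*(-589) = ((1 + 40)/(-71 + 2*40))*(-589) = (41/(-71 + 80))*(-589) = (41/9)*(-589) = -24149/9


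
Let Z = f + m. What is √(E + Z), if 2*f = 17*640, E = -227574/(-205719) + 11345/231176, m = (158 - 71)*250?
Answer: √773328013924735930034/168642892 ≈ 164.90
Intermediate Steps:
m = 21750 (m = 87*250 = 21750)
E = 389670419/337285784 (E = -227574*(-1/205719) + 11345*(1/231176) = 1614/1459 + 11345/231176 = 389670419/337285784 ≈ 1.1553)
f = 5440 (f = (17*640)/2 = (½)*10880 = 5440)
Z = 27190 (Z = 5440 + 21750 = 27190)
√(E + Z) = √(389670419/337285784 + 27190) = √(9171190137379/337285784) = √773328013924735930034/168642892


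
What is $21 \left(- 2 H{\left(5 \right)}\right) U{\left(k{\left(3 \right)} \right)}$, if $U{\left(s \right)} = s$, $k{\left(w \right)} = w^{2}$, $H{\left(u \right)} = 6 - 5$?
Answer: $-378$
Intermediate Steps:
$H{\left(u \right)} = 1$ ($H{\left(u \right)} = 6 - 5 = 1$)
$21 \left(- 2 H{\left(5 \right)}\right) U{\left(k{\left(3 \right)} \right)} = 21 \left(\left(-2\right) 1\right) 3^{2} = 21 \left(-2\right) 9 = \left(-42\right) 9 = -378$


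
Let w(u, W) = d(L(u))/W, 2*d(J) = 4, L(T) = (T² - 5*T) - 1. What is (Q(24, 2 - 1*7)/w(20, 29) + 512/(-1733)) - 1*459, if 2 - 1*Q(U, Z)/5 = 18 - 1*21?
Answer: -335493/3466 ≈ -96.795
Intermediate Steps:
L(T) = -1 + T² - 5*T
d(J) = 2 (d(J) = (½)*4 = 2)
w(u, W) = 2/W
Q(U, Z) = 25 (Q(U, Z) = 10 - 5*(18 - 1*21) = 10 - 5*(18 - 21) = 10 - 5*(-3) = 10 + 15 = 25)
(Q(24, 2 - 1*7)/w(20, 29) + 512/(-1733)) - 1*459 = (25/((2/29)) + 512/(-1733)) - 1*459 = (25/((2*(1/29))) + 512*(-1/1733)) - 459 = (25/(2/29) - 512/1733) - 459 = (25*(29/2) - 512/1733) - 459 = (725/2 - 512/1733) - 459 = 1255401/3466 - 459 = -335493/3466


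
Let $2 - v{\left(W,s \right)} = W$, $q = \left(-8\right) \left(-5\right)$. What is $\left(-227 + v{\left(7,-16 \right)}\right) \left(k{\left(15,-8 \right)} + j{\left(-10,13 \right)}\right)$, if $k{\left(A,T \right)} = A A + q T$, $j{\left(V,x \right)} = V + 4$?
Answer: $23432$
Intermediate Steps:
$q = 40$
$j{\left(V,x \right)} = 4 + V$
$k{\left(A,T \right)} = A^{2} + 40 T$ ($k{\left(A,T \right)} = A A + 40 T = A^{2} + 40 T$)
$v{\left(W,s \right)} = 2 - W$
$\left(-227 + v{\left(7,-16 \right)}\right) \left(k{\left(15,-8 \right)} + j{\left(-10,13 \right)}\right) = \left(-227 + \left(2 - 7\right)\right) \left(\left(15^{2} + 40 \left(-8\right)\right) + \left(4 - 10\right)\right) = \left(-227 + \left(2 - 7\right)\right) \left(\left(225 - 320\right) - 6\right) = \left(-227 - 5\right) \left(-95 - 6\right) = \left(-232\right) \left(-101\right) = 23432$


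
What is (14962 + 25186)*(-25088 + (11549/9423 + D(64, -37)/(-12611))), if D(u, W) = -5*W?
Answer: -119687200872816640/118833453 ≈ -1.0072e+9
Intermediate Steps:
(14962 + 25186)*(-25088 + (11549/9423 + D(64, -37)/(-12611))) = (14962 + 25186)*(-25088 + (11549/9423 - 5*(-37)/(-12611))) = 40148*(-25088 + (11549*(1/9423) + 185*(-1/12611))) = 40148*(-25088 + (11549/9423 - 185/12611)) = 40148*(-25088 + 143901184/118833453) = 40148*(-2981149767680/118833453) = -119687200872816640/118833453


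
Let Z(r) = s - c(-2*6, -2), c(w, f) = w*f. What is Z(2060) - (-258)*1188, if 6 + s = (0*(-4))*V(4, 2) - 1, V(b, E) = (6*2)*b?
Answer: 306473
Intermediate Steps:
V(b, E) = 12*b
s = -7 (s = -6 + ((0*(-4))*(12*4) - 1) = -6 + (0*48 - 1) = -6 + (0 - 1) = -6 - 1 = -7)
c(w, f) = f*w
Z(r) = -31 (Z(r) = -7 - (-2)*(-2*6) = -7 - (-2)*(-12) = -7 - 1*24 = -7 - 24 = -31)
Z(2060) - (-258)*1188 = -31 - (-258)*1188 = -31 - 1*(-306504) = -31 + 306504 = 306473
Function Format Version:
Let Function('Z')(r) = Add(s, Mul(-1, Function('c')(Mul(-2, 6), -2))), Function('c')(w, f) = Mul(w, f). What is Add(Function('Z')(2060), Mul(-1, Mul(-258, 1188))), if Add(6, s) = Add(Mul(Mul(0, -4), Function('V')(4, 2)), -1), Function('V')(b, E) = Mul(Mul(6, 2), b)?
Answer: 306473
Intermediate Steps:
Function('V')(b, E) = Mul(12, b)
s = -7 (s = Add(-6, Add(Mul(Mul(0, -4), Mul(12, 4)), -1)) = Add(-6, Add(Mul(0, 48), -1)) = Add(-6, Add(0, -1)) = Add(-6, -1) = -7)
Function('c')(w, f) = Mul(f, w)
Function('Z')(r) = -31 (Function('Z')(r) = Add(-7, Mul(-1, Mul(-2, Mul(-2, 6)))) = Add(-7, Mul(-1, Mul(-2, -12))) = Add(-7, Mul(-1, 24)) = Add(-7, -24) = -31)
Add(Function('Z')(2060), Mul(-1, Mul(-258, 1188))) = Add(-31, Mul(-1, Mul(-258, 1188))) = Add(-31, Mul(-1, -306504)) = Add(-31, 306504) = 306473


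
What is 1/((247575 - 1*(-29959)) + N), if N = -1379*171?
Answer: 1/41725 ≈ 2.3966e-5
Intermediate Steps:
N = -235809
1/((247575 - 1*(-29959)) + N) = 1/((247575 - 1*(-29959)) - 235809) = 1/((247575 + 29959) - 235809) = 1/(277534 - 235809) = 1/41725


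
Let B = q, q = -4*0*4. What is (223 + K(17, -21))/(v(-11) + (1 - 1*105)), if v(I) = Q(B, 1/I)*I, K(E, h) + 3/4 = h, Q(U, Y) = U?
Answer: -805/416 ≈ -1.9351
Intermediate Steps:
q = 0 (q = 0*4 = 0)
B = 0
K(E, h) = -¾ + h
v(I) = 0 (v(I) = 0*I = 0)
(223 + K(17, -21))/(v(-11) + (1 - 1*105)) = (223 + (-¾ - 21))/(0 + (1 - 1*105)) = (223 - 87/4)/(0 + (1 - 105)) = 805/(4*(0 - 104)) = (805/4)/(-104) = (805/4)*(-1/104) = -805/416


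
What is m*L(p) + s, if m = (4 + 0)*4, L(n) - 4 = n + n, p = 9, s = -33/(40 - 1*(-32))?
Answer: 8437/24 ≈ 351.54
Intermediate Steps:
s = -11/24 (s = -33/(40 + 32) = -33/72 = -33*1/72 = -11/24 ≈ -0.45833)
L(n) = 4 + 2*n (L(n) = 4 + (n + n) = 4 + 2*n)
m = 16 (m = 4*4 = 16)
m*L(p) + s = 16*(4 + 2*9) - 11/24 = 16*(4 + 18) - 11/24 = 16*22 - 11/24 = 352 - 11/24 = 8437/24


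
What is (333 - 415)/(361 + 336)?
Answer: -2/17 ≈ -0.11765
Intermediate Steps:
(333 - 415)/(361 + 336) = -82/697 = -82*1/697 = -2/17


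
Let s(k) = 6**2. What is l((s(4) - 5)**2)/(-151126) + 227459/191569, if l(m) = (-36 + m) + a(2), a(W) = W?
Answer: 34197384371/28951056694 ≈ 1.1812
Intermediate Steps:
s(k) = 36
l(m) = -34 + m (l(m) = (-36 + m) + 2 = -34 + m)
l((s(4) - 5)**2)/(-151126) + 227459/191569 = (-34 + (36 - 5)**2)/(-151126) + 227459/191569 = (-34 + 31**2)*(-1/151126) + 227459*(1/191569) = (-34 + 961)*(-1/151126) + 227459/191569 = 927*(-1/151126) + 227459/191569 = -927/151126 + 227459/191569 = 34197384371/28951056694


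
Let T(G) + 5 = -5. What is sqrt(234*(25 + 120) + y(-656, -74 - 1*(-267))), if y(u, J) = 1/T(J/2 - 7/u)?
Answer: sqrt(3392990)/10 ≈ 184.20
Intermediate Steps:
T(G) = -10 (T(G) = -5 - 5 = -10)
y(u, J) = -1/10 (y(u, J) = 1/(-10) = -1/10)
sqrt(234*(25 + 120) + y(-656, -74 - 1*(-267))) = sqrt(234*(25 + 120) - 1/10) = sqrt(234*145 - 1/10) = sqrt(33930 - 1/10) = sqrt(339299/10) = sqrt(3392990)/10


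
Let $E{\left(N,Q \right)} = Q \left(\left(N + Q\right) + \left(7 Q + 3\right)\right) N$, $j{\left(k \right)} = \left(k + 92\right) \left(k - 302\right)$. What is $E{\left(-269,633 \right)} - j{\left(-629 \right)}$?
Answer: $-817488993$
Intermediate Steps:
$j{\left(k \right)} = \left(-302 + k\right) \left(92 + k\right)$ ($j{\left(k \right)} = \left(92 + k\right) \left(-302 + k\right) = \left(-302 + k\right) \left(92 + k\right)$)
$E{\left(N,Q \right)} = N Q \left(3 + N + 8 Q\right)$ ($E{\left(N,Q \right)} = Q \left(\left(N + Q\right) + \left(3 + 7 Q\right)\right) N = Q \left(3 + N + 8 Q\right) N = N Q \left(3 + N + 8 Q\right)$)
$E{\left(-269,633 \right)} - j{\left(-629 \right)} = \left(-269\right) 633 \left(3 - 269 + 8 \cdot 633\right) - \left(-27784 + \left(-629\right)^{2} - -132090\right) = \left(-269\right) 633 \left(3 - 269 + 5064\right) - \left(-27784 + 395641 + 132090\right) = \left(-269\right) 633 \cdot 4798 - 499947 = -816989046 - 499947 = -817488993$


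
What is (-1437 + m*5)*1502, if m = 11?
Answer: -2075764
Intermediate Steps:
(-1437 + m*5)*1502 = (-1437 + 11*5)*1502 = (-1437 + 55)*1502 = -1382*1502 = -2075764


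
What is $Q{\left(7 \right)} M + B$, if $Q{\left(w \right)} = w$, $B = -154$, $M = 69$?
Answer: $329$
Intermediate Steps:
$Q{\left(7 \right)} M + B = 7 \cdot 69 - 154 = 483 - 154 = 329$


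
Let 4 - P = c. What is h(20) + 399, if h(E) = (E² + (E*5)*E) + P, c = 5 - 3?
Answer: 2801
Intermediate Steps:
c = 2
P = 2 (P = 4 - 1*2 = 4 - 2 = 2)
h(E) = 2 + 6*E² (h(E) = (E² + (E*5)*E) + 2 = (E² + (5*E)*E) + 2 = (E² + 5*E²) + 2 = 6*E² + 2 = 2 + 6*E²)
h(20) + 399 = (2 + 6*20²) + 399 = (2 + 6*400) + 399 = (2 + 2400) + 399 = 2402 + 399 = 2801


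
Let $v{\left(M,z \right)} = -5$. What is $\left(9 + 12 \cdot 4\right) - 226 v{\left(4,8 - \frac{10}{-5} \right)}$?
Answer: $1187$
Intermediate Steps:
$\left(9 + 12 \cdot 4\right) - 226 v{\left(4,8 - \frac{10}{-5} \right)} = \left(9 + 12 \cdot 4\right) - -1130 = \left(9 + 48\right) + 1130 = 57 + 1130 = 1187$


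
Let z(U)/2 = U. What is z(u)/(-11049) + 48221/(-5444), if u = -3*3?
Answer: -177565279/20050252 ≈ -8.8560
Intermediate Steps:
u = -9
z(U) = 2*U
z(u)/(-11049) + 48221/(-5444) = (2*(-9))/(-11049) + 48221/(-5444) = -18*(-1/11049) + 48221*(-1/5444) = 6/3683 - 48221/5444 = -177565279/20050252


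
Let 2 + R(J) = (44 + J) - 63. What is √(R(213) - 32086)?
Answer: I*√31894 ≈ 178.59*I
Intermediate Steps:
R(J) = -21 + J (R(J) = -2 + ((44 + J) - 63) = -2 + (-19 + J) = -21 + J)
√(R(213) - 32086) = √((-21 + 213) - 32086) = √(192 - 32086) = √(-31894) = I*√31894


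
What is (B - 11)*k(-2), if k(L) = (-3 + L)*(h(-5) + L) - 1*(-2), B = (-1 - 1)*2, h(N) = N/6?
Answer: -485/2 ≈ -242.50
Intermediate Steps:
h(N) = N/6 (h(N) = N*(⅙) = N/6)
B = -4 (B = -2*2 = -4)
k(L) = 2 + (-3 + L)*(-⅚ + L) (k(L) = (-3 + L)*((⅙)*(-5) + L) - 1*(-2) = (-3 + L)*(-⅚ + L) + 2 = 2 + (-3 + L)*(-⅚ + L))
(B - 11)*k(-2) = (-4 - 11)*(9/2 + (-2)² - 23/6*(-2)) = -15*(9/2 + 4 + 23/3) = -15*97/6 = -485/2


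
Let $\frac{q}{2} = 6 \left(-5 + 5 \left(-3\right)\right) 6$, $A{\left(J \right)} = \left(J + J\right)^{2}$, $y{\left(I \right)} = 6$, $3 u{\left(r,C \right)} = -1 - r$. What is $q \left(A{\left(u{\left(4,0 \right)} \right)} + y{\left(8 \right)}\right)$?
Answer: $-24640$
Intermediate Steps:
$u{\left(r,C \right)} = - \frac{1}{3} - \frac{r}{3}$ ($u{\left(r,C \right)} = \frac{-1 - r}{3} = - \frac{1}{3} - \frac{r}{3}$)
$A{\left(J \right)} = 4 J^{2}$ ($A{\left(J \right)} = \left(2 J\right)^{2} = 4 J^{2}$)
$q = -1440$ ($q = 2 \cdot 6 \left(-5 + 5 \left(-3\right)\right) 6 = 2 \cdot 6 \left(-5 - 15\right) 6 = 2 \cdot 6 \left(-20\right) 6 = 2 \left(\left(-120\right) 6\right) = 2 \left(-720\right) = -1440$)
$q \left(A{\left(u{\left(4,0 \right)} \right)} + y{\left(8 \right)}\right) = - 1440 \left(4 \left(- \frac{1}{3} - \frac{4}{3}\right)^{2} + 6\right) = - 1440 \left(4 \left(- \frac{5}{3}\right)^{2} + 6\right) = - 1440 \left(4 \cdot \frac{25}{9} + 6\right) = - 1440 \left(\frac{100}{9} + 6\right) = \left(-1440\right) \frac{154}{9} = -24640$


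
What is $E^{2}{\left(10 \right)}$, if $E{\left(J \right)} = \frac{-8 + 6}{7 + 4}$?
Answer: $\frac{4}{121} \approx 0.033058$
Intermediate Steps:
$E{\left(J \right)} = - \frac{2}{11}$
$E^{2}{\left(10 \right)} = \left(- \frac{2}{11}\right)^{2} = \frac{4}{121}$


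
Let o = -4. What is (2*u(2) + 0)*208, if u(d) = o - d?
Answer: -2496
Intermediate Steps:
u(d) = -4 - d
(2*u(2) + 0)*208 = (2*(-4 - 1*2) + 0)*208 = (2*(-4 - 2) + 0)*208 = (2*(-6) + 0)*208 = (-12 + 0)*208 = -12*208 = -2496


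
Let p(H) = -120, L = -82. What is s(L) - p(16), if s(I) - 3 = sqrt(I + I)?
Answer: 123 + 2*I*sqrt(41) ≈ 123.0 + 12.806*I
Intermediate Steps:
s(I) = 3 + sqrt(2)*sqrt(I) (s(I) = 3 + sqrt(I + I) = 3 + sqrt(2*I) = 3 + sqrt(2)*sqrt(I))
s(L) - p(16) = (3 + sqrt(2)*sqrt(-82)) - 1*(-120) = (3 + sqrt(2)*(I*sqrt(82))) + 120 = (3 + 2*I*sqrt(41)) + 120 = 123 + 2*I*sqrt(41)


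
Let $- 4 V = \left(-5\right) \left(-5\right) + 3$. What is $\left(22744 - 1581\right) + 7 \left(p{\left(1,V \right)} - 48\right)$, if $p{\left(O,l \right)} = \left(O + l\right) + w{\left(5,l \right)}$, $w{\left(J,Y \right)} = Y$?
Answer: $20736$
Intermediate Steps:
$V = -7$ ($V = - \frac{\left(-5\right) \left(-5\right) + 3}{4} = - \frac{25 + 3}{4} = \left(- \frac{1}{4}\right) 28 = -7$)
$p{\left(O,l \right)} = O + 2 l$ ($p{\left(O,l \right)} = \left(O + l\right) + l = O + 2 l$)
$\left(22744 - 1581\right) + 7 \left(p{\left(1,V \right)} - 48\right) = \left(22744 - 1581\right) + 7 \left(\left(1 + 2 \left(-7\right)\right) - 48\right) = 21163 + 7 \left(\left(1 - 14\right) - 48\right) = 21163 + 7 \left(-13 - 48\right) = 21163 + 7 \left(-61\right) = 21163 - 427 = 20736$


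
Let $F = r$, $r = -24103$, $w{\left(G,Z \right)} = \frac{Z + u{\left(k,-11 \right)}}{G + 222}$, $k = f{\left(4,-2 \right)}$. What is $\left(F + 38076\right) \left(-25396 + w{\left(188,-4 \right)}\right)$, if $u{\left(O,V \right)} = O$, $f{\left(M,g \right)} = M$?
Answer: $-354858308$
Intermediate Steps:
$k = 4$
$w{\left(G,Z \right)} = \frac{4 + Z}{222 + G}$ ($w{\left(G,Z \right)} = \frac{Z + 4}{G + 222} = \frac{4 + Z}{222 + G}$)
$F = -24103$
$\left(F + 38076\right) \left(-25396 + w{\left(188,-4 \right)}\right) = \left(-24103 + 38076\right) \left(-25396 + \frac{4 - 4}{222 + 188}\right) = 13973 \left(-25396 + \frac{1}{410} \cdot 0\right) = 13973 \left(-25396 + 0\right) = 13973 \left(-25396\right) = -354858308$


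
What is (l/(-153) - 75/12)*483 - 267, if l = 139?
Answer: -759809/204 ≈ -3724.6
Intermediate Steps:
(l/(-153) - 75/12)*483 - 267 = (139/(-153) - 75/12)*483 - 267 = (139*(-1/153) - 75*1/12)*483 - 267 = (-139/153 - 25/4)*483 - 267 = -4381/612*483 - 267 = -705341/204 - 267 = -759809/204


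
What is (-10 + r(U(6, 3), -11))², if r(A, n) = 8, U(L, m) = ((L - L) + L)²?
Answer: 4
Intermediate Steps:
U(L, m) = L² (U(L, m) = (0 + L)² = L²)
(-10 + r(U(6, 3), -11))² = (-10 + 8)² = (-2)² = 4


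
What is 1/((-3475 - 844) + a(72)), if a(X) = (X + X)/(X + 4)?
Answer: -19/82025 ≈ -0.00023164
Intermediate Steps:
a(X) = 2*X/(4 + X) (a(X) = (2*X)/(4 + X) = 2*X/(4 + X))
1/((-3475 - 844) + a(72)) = 1/((-3475 - 844) + 2*72/(4 + 72)) = 1/(-4319 + 2*72/76) = 1/(-4319 + 2*72*(1/76)) = 1/(-4319 + 36/19) = 1/(-82025/19) = -19/82025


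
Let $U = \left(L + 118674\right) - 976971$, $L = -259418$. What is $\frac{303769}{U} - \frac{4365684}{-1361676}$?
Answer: $\frac{372162961268}{126830474195} \approx 2.9343$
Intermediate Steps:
$U = -1117715$ ($U = \left(-259418 + 118674\right) - 976971 = -140744 - 976971 = -1117715$)
$\frac{303769}{U} - \frac{4365684}{-1361676} = \frac{303769}{-1117715} - \frac{4365684}{-1361676} = 303769 \left(- \frac{1}{1117715}\right) - - \frac{363807}{113473} = - \frac{303769}{1117715} + \frac{363807}{113473} = \frac{372162961268}{126830474195}$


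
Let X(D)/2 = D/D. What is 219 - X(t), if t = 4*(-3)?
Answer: 217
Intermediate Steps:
t = -12
X(D) = 2 (X(D) = 2*(D/D) = 2*1 = 2)
219 - X(t) = 219 - 1*2 = 219 - 2 = 217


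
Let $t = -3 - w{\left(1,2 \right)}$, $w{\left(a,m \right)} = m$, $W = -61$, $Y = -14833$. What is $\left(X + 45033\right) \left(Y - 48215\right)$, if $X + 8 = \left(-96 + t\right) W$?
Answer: $-3227174928$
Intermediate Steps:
$t = -5$ ($t = -3 - 2 = -5$)
$X = 6153$ ($X = -8 + \left(-96 - 5\right) \left(-61\right) = -8 - -6161 = -8 + 6161 = 6153$)
$\left(X + 45033\right) \left(Y - 48215\right) = \left(6153 + 45033\right) \left(-14833 - 48215\right) = 51186 \left(-63048\right) = -3227174928$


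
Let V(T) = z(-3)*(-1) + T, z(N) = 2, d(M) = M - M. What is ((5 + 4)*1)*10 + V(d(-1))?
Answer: 88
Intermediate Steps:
d(M) = 0
V(T) = -2 + T (V(T) = 2*(-1) + T = -2 + T)
((5 + 4)*1)*10 + V(d(-1)) = ((5 + 4)*1)*10 + (-2 + 0) = (9*1)*10 - 2 = 9*10 - 2 = 90 - 2 = 88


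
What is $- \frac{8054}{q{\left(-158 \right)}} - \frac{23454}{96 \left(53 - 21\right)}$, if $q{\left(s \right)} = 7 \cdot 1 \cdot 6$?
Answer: $- \frac{2143913}{10752} \approx -199.4$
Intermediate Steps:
$q{\left(s \right)} = 42$ ($q{\left(s \right)} = 7 \cdot 6 = 42$)
$- \frac{8054}{q{\left(-158 \right)}} - \frac{23454}{96 \left(53 - 21\right)} = - \frac{8054}{42} - \frac{23454}{96 \left(53 - 21\right)} = \left(-8054\right) \frac{1}{42} - \frac{23454}{96 \cdot 32} = - \frac{4027}{21} - \frac{23454}{3072} = - \frac{4027}{21} - \frac{3909}{512} = - \frac{2143913}{10752}$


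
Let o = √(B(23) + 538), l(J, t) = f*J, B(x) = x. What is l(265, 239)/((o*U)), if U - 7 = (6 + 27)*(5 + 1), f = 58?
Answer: 3074*√561/23001 ≈ 3.1655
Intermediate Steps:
U = 205 (U = 7 + (6 + 27)*(5 + 1) = 7 + 33*6 = 7 + 198 = 205)
l(J, t) = 58*J
o = √561 (o = √(23 + 538) = √561 ≈ 23.685)
l(265, 239)/((o*U)) = (58*265)/((√561*205)) = 15370/((205*√561)) = 15370*(√561/115005) = 3074*√561/23001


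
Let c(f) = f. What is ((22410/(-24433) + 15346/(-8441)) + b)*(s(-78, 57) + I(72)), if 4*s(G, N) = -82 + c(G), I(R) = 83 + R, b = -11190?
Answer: -11541889978490/8966911 ≈ -1.2872e+6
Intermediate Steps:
s(G, N) = -41/2 + G/4 (s(G, N) = (-82 + G)/4 = -41/2 + G/4)
((22410/(-24433) + 15346/(-8441)) + b)*(s(-78, 57) + I(72)) = ((22410/(-24433) + 15346/(-8441)) - 11190)*((-41/2 + (1/4)*(-78)) + (83 + 72)) = ((22410*(-1/24433) + 15346*(-1/8441)) - 11190)*((-41/2 - 39/2) + 155) = ((-22410/24433 - 15346/8441) - 11190)*(-40 + 155) = (-564111628/206238953 - 11190)*115 = -2308377995698/206238953*115 = -11541889978490/8966911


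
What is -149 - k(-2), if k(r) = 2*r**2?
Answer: -157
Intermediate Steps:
-149 - k(-2) = -149 - 2*(-2)**2 = -149 - 2*4 = -149 - 1*8 = -149 - 8 = -157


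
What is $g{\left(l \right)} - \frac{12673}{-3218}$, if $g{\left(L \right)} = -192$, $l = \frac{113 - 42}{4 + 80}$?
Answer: $- \frac{605183}{3218} \approx -188.06$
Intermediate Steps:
$l = \frac{71}{84} \approx 0.84524$
$g{\left(l \right)} - \frac{12673}{-3218} = -192 - \frac{12673}{-3218} = -192 - - \frac{12673}{3218} = -192 + \frac{12673}{3218} = - \frac{605183}{3218}$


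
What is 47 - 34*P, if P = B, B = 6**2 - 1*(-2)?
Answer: -1245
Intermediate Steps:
B = 38 (B = 36 + 2 = 38)
P = 38
47 - 34*P = 47 - 34*38 = 47 - 1292 = -1245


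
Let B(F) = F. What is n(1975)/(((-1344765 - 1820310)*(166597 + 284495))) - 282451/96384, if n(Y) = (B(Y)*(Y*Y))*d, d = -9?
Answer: -146882942035247/50967145669248 ≈ -2.8819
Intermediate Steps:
n(Y) = -9*Y³ (n(Y) = (Y*(Y*Y))*(-9) = (Y*Y²)*(-9) = Y³*(-9) = -9*Y³)
n(1975)/(((-1344765 - 1820310)*(166597 + 284495))) - 282451/96384 = (-9*1975³)/(((-1344765 - 1820310)*(166597 + 284495))) - 282451/96384 = (-9*7703734375)/((-3165075*451092)) - 282451*1/96384 = -69333609375/(-1427740011900) - 282451/96384 = -69333609375*(-1/1427740011900) - 282451/96384 = 308149375/6345511164 - 282451/96384 = -146882942035247/50967145669248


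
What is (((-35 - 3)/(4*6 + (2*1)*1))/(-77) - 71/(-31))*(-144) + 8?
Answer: -10070792/31031 ≈ -324.54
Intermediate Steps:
(((-35 - 3)/(4*6 + (2*1)*1))/(-77) - 71/(-31))*(-144) + 8 = (-38/(24 + 2*1)*(-1/77) - 71*(-1/31))*(-144) + 8 = (-38/(24 + 2)*(-1/77) + 71/31)*(-144) + 8 = (-38/26*(-1/77) + 71/31)*(-144) + 8 = (-38*1/26*(-1/77) + 71/31)*(-144) + 8 = (-19/13*(-1/77) + 71/31)*(-144) + 8 = (19/1001 + 71/31)*(-144) + 8 = (71660/31031)*(-144) + 8 = -10319040/31031 + 8 = -10070792/31031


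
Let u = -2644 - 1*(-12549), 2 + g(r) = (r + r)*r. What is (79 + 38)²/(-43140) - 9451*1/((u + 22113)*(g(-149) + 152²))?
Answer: -2465586085729/7770028343840 ≈ -0.31732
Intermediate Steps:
g(r) = -2 + 2*r² (g(r) = -2 + (r + r)*r = -2 + (2*r)*r = -2 + 2*r²)
u = 9905 (u = -2644 + 12549 = 9905)
(79 + 38)²/(-43140) - 9451*1/((u + 22113)*(g(-149) + 152²)) = (79 + 38)²/(-43140) - 9451*1/((9905 + 22113)*((-2 + 2*(-149)²) + 152²)) = 117²*(-1/43140) - 9451*1/(32018*((-2 + 2*22201) + 23104)) = 13689*(-1/43140) - 9451*1/(32018*((-2 + 44402) + 23104)) = -4563/14380 - 9451*1/(32018*(44400 + 23104)) = -4563/14380 - 9451/(32018*67504) = -4563/14380 - 9451/2161343072 = -2465586085729/7770028343840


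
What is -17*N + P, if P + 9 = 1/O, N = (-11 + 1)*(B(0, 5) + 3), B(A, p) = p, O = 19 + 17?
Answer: 48637/36 ≈ 1351.0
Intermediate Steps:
O = 36
N = -80 (N = (-11 + 1)*(5 + 3) = -10*8 = -80)
P = -323/36 (P = -9 + 1/36 = -323/36 ≈ -8.9722)
-17*N + P = -17*(-80) - 323/36 = 1360 - 323/36 = 48637/36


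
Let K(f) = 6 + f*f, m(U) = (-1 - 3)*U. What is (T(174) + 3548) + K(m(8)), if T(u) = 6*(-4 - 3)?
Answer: 4536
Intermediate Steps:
m(U) = -4*U
K(f) = 6 + f²
T(u) = -42 (T(u) = 6*(-7) = -42)
(T(174) + 3548) + K(m(8)) = (-42 + 3548) + (6 + (-4*8)²) = 3506 + (6 + (-32)²) = 3506 + (6 + 1024) = 3506 + 1030 = 4536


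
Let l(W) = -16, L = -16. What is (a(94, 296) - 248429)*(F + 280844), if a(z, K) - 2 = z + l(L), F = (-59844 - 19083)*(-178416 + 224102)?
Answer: 895441710093222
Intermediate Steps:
F = -3605858922 (F = -78927*45686 = -3605858922)
a(z, K) = -14 + z (a(z, K) = 2 + (z - 16) = 2 + (-16 + z) = -14 + z)
(a(94, 296) - 248429)*(F + 280844) = ((-14 + 94) - 248429)*(-3605858922 + 280844) = (80 - 248429)*(-3605578078) = -248349*(-3605578078) = 895441710093222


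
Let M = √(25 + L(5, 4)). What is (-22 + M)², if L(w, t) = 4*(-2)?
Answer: (22 - √17)² ≈ 319.58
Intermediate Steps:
L(w, t) = -8
M = √17 (M = √(25 - 8) = √17 ≈ 4.1231)
(-22 + M)² = (-22 + √17)²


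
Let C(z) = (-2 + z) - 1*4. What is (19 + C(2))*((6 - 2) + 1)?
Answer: 75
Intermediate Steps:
C(z) = -6 + z (C(z) = (-2 + z) - 4 = -6 + z)
(19 + C(2))*((6 - 2) + 1) = (19 + (-6 + 2))*((6 - 2) + 1) = (19 - 4)*(4 + 1) = 15*5 = 75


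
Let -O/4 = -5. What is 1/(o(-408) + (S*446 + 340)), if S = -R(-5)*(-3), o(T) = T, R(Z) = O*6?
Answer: 1/160492 ≈ 6.2308e-6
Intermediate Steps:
O = 20 (O = -4*(-5) = 20)
R(Z) = 120 (R(Z) = 20*6 = 120)
S = 360 (S = -1*120*(-3) = -120*(-3) = 360)
1/(o(-408) + (S*446 + 340)) = 1/(-408 + (360*446 + 340)) = 1/(-408 + (160560 + 340)) = 1/(-408 + 160900) = 1/160492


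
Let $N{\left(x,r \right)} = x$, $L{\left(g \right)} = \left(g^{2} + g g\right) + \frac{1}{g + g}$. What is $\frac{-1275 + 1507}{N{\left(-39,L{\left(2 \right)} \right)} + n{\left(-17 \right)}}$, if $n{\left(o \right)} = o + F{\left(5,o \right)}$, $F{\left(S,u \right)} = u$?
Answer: $- \frac{232}{73} \approx -3.1781$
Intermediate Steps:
$L{\left(g \right)} = \frac{1}{2 g} + 2 g^{2}$ ($L{\left(g \right)} = \left(g^{2} + g^{2}\right) + \frac{1}{2 g} = 2 g^{2} + \frac{1}{2 g} = \frac{1}{2 g} + 2 g^{2}$)
$n{\left(o \right)} = 2 o$ ($n{\left(o \right)} = o + o = 2 o$)
$\frac{-1275 + 1507}{N{\left(-39,L{\left(2 \right)} \right)} + n{\left(-17 \right)}} = \frac{-1275 + 1507}{-39 + 2 \left(-17\right)} = \frac{232}{-39 - 34} = \frac{232}{-73} = 232 \left(- \frac{1}{73}\right) = - \frac{232}{73}$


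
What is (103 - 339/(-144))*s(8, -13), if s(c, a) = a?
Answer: -65741/48 ≈ -1369.6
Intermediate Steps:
(103 - 339/(-144))*s(8, -13) = (103 - 339/(-144))*(-13) = (103 - 339*(-1/144))*(-13) = (103 + 113/48)*(-13) = (5057/48)*(-13) = -65741/48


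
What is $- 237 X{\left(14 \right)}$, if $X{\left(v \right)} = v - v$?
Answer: $0$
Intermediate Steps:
$X{\left(v \right)} = 0$
$- 237 X{\left(14 \right)} = \left(-237\right) 0 = 0$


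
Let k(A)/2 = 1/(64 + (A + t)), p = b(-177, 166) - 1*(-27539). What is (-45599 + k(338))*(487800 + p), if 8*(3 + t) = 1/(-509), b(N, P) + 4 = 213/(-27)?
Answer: -343606340398475576/14622543 ≈ -2.3498e+10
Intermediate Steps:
b(N, P) = -107/9 (b(N, P) = -4 + 213/(-27) = -4 + 213*(-1/27) = -4 - 71/9 = -107/9)
p = 247744/9 (p = -107/9 - 1*(-27539) = -107/9 + 27539 = 247744/9 ≈ 27527.)
t = -12217/4072 (t = -3 + (⅛)/(-509) = -3 + (⅛)*(-1/509) = -3 - 1/4072 = -12217/4072 ≈ -3.0002)
k(A) = 2/(248391/4072 + A) (k(A) = 2/(64 + (A - 12217/4072)) = 2/(64 + (-12217/4072 + A)) = 2/(248391/4072 + A))
(-45599 + k(338))*(487800 + p) = (-45599 + 8144/(248391 + 4072*338))*(487800 + 247744/9) = (-45599 + 8144/(248391 + 1376336))*(4637944/9) = (-45599 + 8144/1624727)*(4637944/9) = -74085918329/1624727*4637944/9 = -343606340398475576/14622543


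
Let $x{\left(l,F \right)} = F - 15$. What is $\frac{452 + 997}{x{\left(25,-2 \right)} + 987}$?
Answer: $\frac{1449}{970} \approx 1.4938$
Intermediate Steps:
$x{\left(l,F \right)} = -15 + F$ ($x{\left(l,F \right)} = F - 15 = -15 + F$)
$\frac{452 + 997}{x{\left(25,-2 \right)} + 987} = \frac{452 + 997}{\left(-15 - 2\right) + 987} = \frac{1449}{-17 + 987} = \frac{1449}{970}$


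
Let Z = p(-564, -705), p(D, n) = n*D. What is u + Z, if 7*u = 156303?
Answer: 419949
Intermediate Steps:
p(D, n) = D*n
Z = 397620 (Z = -564*(-705) = 397620)
u = 22329 (u = (1/7)*156303 = 22329)
u + Z = 22329 + 397620 = 419949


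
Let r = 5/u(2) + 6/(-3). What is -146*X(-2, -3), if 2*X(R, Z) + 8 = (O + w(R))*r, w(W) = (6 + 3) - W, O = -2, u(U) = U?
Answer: 511/2 ≈ 255.50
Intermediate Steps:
w(W) = 9 - W
r = ½ (r = 5/2 + 6/(-3) = 5*(½) + 6*(-⅓) = 5/2 - 2 = ½ ≈ 0.50000)
X(R, Z) = -9/4 - R/4 (X(R, Z) = -4 + ((-2 + (9 - R))*(½))/2 = -4 + ((7 - R)*(½))/2 = -4 + (7/2 - R/2)/2 = -4 + (7/4 - R/4) = -9/4 - R/4)
-146*X(-2, -3) = -146*(-9/4 - ¼*(-2)) = -146*(-9/4 + ½) = -146*(-7/4) = 511/2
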